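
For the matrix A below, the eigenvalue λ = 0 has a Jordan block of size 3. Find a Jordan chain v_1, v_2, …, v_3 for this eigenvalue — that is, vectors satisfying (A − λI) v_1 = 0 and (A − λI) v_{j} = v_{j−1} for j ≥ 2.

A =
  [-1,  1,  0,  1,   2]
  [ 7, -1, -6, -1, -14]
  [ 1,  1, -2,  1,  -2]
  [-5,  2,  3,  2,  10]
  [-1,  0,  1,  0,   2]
A Jordan chain for λ = 0 of length 3:
v_1 = (1, -1, 1, 2, 0)ᵀ
v_2 = (-1, 7, 1, -5, -1)ᵀ
v_3 = (1, 0, 0, 0, 0)ᵀ

Let N = A − (0)·I. We want v_3 with N^3 v_3 = 0 but N^2 v_3 ≠ 0; then v_{j-1} := N · v_j for j = 3, …, 2.

Pick v_3 = (1, 0, 0, 0, 0)ᵀ.
Then v_2 = N · v_3 = (-1, 7, 1, -5, -1)ᵀ.
Then v_1 = N · v_2 = (1, -1, 1, 2, 0)ᵀ.

Sanity check: (A − (0)·I) v_1 = (0, 0, 0, 0, 0)ᵀ = 0. ✓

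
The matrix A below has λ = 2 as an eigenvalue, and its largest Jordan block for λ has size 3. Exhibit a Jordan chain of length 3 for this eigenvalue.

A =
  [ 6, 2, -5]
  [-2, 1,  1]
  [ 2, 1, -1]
A Jordan chain for λ = 2 of length 3:
v_1 = (2, -4, 0)ᵀ
v_2 = (4, -2, 2)ᵀ
v_3 = (1, 0, 0)ᵀ

Let N = A − (2)·I. We want v_3 with N^3 v_3 = 0 but N^2 v_3 ≠ 0; then v_{j-1} := N · v_j for j = 3, …, 2.

Pick v_3 = (1, 0, 0)ᵀ.
Then v_2 = N · v_3 = (4, -2, 2)ᵀ.
Then v_1 = N · v_2 = (2, -4, 0)ᵀ.

Sanity check: (A − (2)·I) v_1 = (0, 0, 0)ᵀ = 0. ✓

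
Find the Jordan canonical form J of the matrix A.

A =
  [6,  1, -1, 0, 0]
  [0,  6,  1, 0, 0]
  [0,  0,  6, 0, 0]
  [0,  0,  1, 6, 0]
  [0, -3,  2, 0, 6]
J_3(6) ⊕ J_1(6) ⊕ J_1(6)

The characteristic polynomial is
  det(x·I − A) = x^5 - 30*x^4 + 360*x^3 - 2160*x^2 + 6480*x - 7776 = (x - 6)^5

Eigenvalues and multiplicities (the geometric multiplicity of λ is n − rank(A − λI), which equals the number of Jordan blocks for λ):
  λ = 6: algebraic multiplicity = 5, geometric multiplicity = 3

Determining the block sizes for each eigenvalue:
  λ = 6: with am = 5 and gm = 3, the partition is not yet determined (e.g. several partitions of 5 into 3 parts exist). Let N = A − (6)·I. Computing rank(N^1) = 2, rank(N^2) = 1, rank(N^3) = 0; the number of blocks of size ≥ j is rank(N^{j−1}) − rank(N^j), giving [3, 1, 1]. So we have 1 block(s) of size 3, 2 block(s) of size 1 → block sizes [3, 1, 1]

Assembling the blocks gives a Jordan form
J =
  [6, 1, 0, 0, 0]
  [0, 6, 1, 0, 0]
  [0, 0, 6, 0, 0]
  [0, 0, 0, 6, 0]
  [0, 0, 0, 0, 6]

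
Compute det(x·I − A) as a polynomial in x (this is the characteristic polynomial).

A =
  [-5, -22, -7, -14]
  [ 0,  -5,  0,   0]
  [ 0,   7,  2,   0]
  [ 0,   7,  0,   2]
x^4 + 6*x^3 - 11*x^2 - 60*x + 100

Expanding det(x·I − A) (e.g. by cofactor expansion or by noting that A is similar to its Jordan form J, which has the same characteristic polynomial as A) gives
  χ_A(x) = x^4 + 6*x^3 - 11*x^2 - 60*x + 100
which factors as (x - 2)^2*(x + 5)^2. The eigenvalues (with algebraic multiplicities) are λ = -5 with multiplicity 2, λ = 2 with multiplicity 2.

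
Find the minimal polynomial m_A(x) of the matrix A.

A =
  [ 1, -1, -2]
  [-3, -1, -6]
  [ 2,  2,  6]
x^2 - 4*x + 4

The characteristic polynomial is χ_A(x) = (x - 2)^3, so the eigenvalues are known. The minimal polynomial is
  m_A(x) = Π_λ (x − λ)^{k_λ}
where k_λ is the size of the *largest* Jordan block for λ (equivalently, the smallest k with (A − λI)^k v = 0 for every generalised eigenvector v of λ).

  λ = 2: largest Jordan block has size 2, contributing (x − 2)^2

So m_A(x) = (x - 2)^2 = x^2 - 4*x + 4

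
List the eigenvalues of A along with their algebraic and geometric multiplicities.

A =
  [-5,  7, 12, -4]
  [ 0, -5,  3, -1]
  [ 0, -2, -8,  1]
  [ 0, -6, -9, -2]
λ = -5: alg = 4, geom = 2

Step 1 — factor the characteristic polynomial to read off the algebraic multiplicities:
  χ_A(x) = (x + 5)^4

Step 2 — compute geometric multiplicities via the rank-nullity identity g(λ) = n − rank(A − λI):
  rank(A − (-5)·I) = 2, so dim ker(A − (-5)·I) = n − 2 = 2

Summary:
  λ = -5: algebraic multiplicity = 4, geometric multiplicity = 2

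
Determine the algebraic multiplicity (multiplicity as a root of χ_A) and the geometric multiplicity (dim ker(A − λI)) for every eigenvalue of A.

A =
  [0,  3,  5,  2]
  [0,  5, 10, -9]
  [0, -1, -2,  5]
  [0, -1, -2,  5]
λ = 0: alg = 2, geom = 1; λ = 4: alg = 2, geom = 1

Step 1 — factor the characteristic polynomial to read off the algebraic multiplicities:
  χ_A(x) = x^2*(x - 4)^2

Step 2 — compute geometric multiplicities via the rank-nullity identity g(λ) = n − rank(A − λI):
  rank(A − (0)·I) = 3, so dim ker(A − (0)·I) = n − 3 = 1
  rank(A − (4)·I) = 3, so dim ker(A − (4)·I) = n − 3 = 1

Summary:
  λ = 0: algebraic multiplicity = 2, geometric multiplicity = 1
  λ = 4: algebraic multiplicity = 2, geometric multiplicity = 1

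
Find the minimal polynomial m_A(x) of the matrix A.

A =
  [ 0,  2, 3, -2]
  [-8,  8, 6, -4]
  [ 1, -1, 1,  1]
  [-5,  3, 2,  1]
x^4 - 10*x^3 + 36*x^2 - 56*x + 32

The characteristic polynomial is χ_A(x) = (x - 4)*(x - 2)^3, so the eigenvalues are known. The minimal polynomial is
  m_A(x) = Π_λ (x − λ)^{k_λ}
where k_λ is the size of the *largest* Jordan block for λ (equivalently, the smallest k with (A − λI)^k v = 0 for every generalised eigenvector v of λ).

  λ = 2: largest Jordan block has size 3, contributing (x − 2)^3
  λ = 4: largest Jordan block has size 1, contributing (x − 4)

So m_A(x) = (x - 4)*(x - 2)^3 = x^4 - 10*x^3 + 36*x^2 - 56*x + 32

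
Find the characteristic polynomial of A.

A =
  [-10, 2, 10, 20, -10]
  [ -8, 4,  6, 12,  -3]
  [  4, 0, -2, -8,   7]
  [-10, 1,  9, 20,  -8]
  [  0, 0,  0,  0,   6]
x^5 - 18*x^4 + 120*x^3 - 368*x^2 + 528*x - 288

Expanding det(x·I − A) (e.g. by cofactor expansion or by noting that A is similar to its Jordan form J, which has the same characteristic polynomial as A) gives
  χ_A(x) = x^5 - 18*x^4 + 120*x^3 - 368*x^2 + 528*x - 288
which factors as (x - 6)^2*(x - 2)^3. The eigenvalues (with algebraic multiplicities) are λ = 2 with multiplicity 3, λ = 6 with multiplicity 2.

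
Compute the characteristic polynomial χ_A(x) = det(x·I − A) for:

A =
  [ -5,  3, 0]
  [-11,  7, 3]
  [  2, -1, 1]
x^3 - 3*x^2 + 3*x - 1

Expanding det(x·I − A) (e.g. by cofactor expansion or by noting that A is similar to its Jordan form J, which has the same characteristic polynomial as A) gives
  χ_A(x) = x^3 - 3*x^2 + 3*x - 1
which factors as (x - 1)^3. The eigenvalues (with algebraic multiplicities) are λ = 1 with multiplicity 3.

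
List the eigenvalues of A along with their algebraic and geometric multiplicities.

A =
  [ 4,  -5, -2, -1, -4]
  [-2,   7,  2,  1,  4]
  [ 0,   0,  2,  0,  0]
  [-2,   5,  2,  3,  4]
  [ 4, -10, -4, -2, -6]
λ = 2: alg = 5, geom = 4

Step 1 — factor the characteristic polynomial to read off the algebraic multiplicities:
  χ_A(x) = (x - 2)^5

Step 2 — compute geometric multiplicities via the rank-nullity identity g(λ) = n − rank(A − λI):
  rank(A − (2)·I) = 1, so dim ker(A − (2)·I) = n − 1 = 4

Summary:
  λ = 2: algebraic multiplicity = 5, geometric multiplicity = 4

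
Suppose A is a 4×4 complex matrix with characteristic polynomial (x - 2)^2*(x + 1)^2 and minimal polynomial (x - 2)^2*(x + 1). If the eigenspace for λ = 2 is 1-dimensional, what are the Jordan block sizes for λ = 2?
Block sizes for λ = 2: [2]

Step 1 — from the characteristic polynomial, algebraic multiplicity of λ = 2 is 2. From dim ker(A − (2)·I) = 1, there are exactly 1 Jordan blocks for λ = 2.
Step 2 — from the minimal polynomial, the factor (x − 2)^2 tells us the largest block for λ = 2 has size 2.
Step 3 — with total size 2, 1 blocks, and largest block 2, the block sizes (in nonincreasing order) are [2].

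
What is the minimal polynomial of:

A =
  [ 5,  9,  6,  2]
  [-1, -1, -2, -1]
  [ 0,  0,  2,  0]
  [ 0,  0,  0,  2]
x^3 - 6*x^2 + 12*x - 8

The characteristic polynomial is χ_A(x) = (x - 2)^4, so the eigenvalues are known. The minimal polynomial is
  m_A(x) = Π_λ (x − λ)^{k_λ}
where k_λ is the size of the *largest* Jordan block for λ (equivalently, the smallest k with (A − λI)^k v = 0 for every generalised eigenvector v of λ).

  λ = 2: largest Jordan block has size 3, contributing (x − 2)^3

So m_A(x) = (x - 2)^3 = x^3 - 6*x^2 + 12*x - 8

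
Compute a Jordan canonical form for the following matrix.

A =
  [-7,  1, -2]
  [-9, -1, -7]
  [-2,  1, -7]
J_3(-5)

The characteristic polynomial is
  det(x·I − A) = x^3 + 15*x^2 + 75*x + 125 = (x + 5)^3

Eigenvalues and multiplicities (the geometric multiplicity of λ is n − rank(A − λI), which equals the number of Jordan blocks for λ):
  λ = -5: algebraic multiplicity = 3, geometric multiplicity = 1

Determining the block sizes for each eigenvalue:
  λ = -5: one block (gm = 1), so the single block has size am = 3 → block sizes [3]

Assembling the blocks gives a Jordan form
J =
  [-5,  1,  0]
  [ 0, -5,  1]
  [ 0,  0, -5]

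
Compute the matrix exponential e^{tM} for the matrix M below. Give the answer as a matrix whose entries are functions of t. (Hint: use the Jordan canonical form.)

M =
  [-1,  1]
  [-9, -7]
e^{tM} =
  [3*t*exp(-4*t) + exp(-4*t), t*exp(-4*t)]
  [-9*t*exp(-4*t), -3*t*exp(-4*t) + exp(-4*t)]

Strategy: write M = P · J · P⁻¹ where J is a Jordan canonical form, so e^{tM} = P · e^{tJ} · P⁻¹, and e^{tJ} can be computed block-by-block.

M has Jordan form
J =
  [-4,  1]
  [ 0, -4]
(up to reordering of blocks).

Per-block formulas:
  For a 2×2 Jordan block J_2(-4): exp(t · J_2(-4)) = e^(-4t)·(I + t·N), where N is the 2×2 nilpotent shift.

After assembling e^{tJ} and conjugating by P, we get:

e^{tM} =
  [3*t*exp(-4*t) + exp(-4*t), t*exp(-4*t)]
  [-9*t*exp(-4*t), -3*t*exp(-4*t) + exp(-4*t)]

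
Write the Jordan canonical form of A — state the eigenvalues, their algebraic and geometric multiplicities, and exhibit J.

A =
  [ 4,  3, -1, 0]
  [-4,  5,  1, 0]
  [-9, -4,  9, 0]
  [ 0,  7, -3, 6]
J_3(6) ⊕ J_1(6)

The characteristic polynomial is
  det(x·I − A) = x^4 - 24*x^3 + 216*x^2 - 864*x + 1296 = (x - 6)^4

Eigenvalues and multiplicities (the geometric multiplicity of λ is n − rank(A − λI), which equals the number of Jordan blocks for λ):
  λ = 6: algebraic multiplicity = 4, geometric multiplicity = 2

Determining the block sizes for each eigenvalue:
  λ = 6: with am = 4 and gm = 2, the partition is not yet determined (e.g. several partitions of 4 into 2 parts exist). Let N = A − (6)·I. Computing rank(N^1) = 2, rank(N^2) = 1, rank(N^3) = 0; the number of blocks of size ≥ j is rank(N^{j−1}) − rank(N^j), giving [2, 1, 1]. So we have 1 block(s) of size 3, 1 block(s) of size 1 → block sizes [3, 1]

Assembling the blocks gives a Jordan form
J =
  [6, 1, 0, 0]
  [0, 6, 1, 0]
  [0, 0, 6, 0]
  [0, 0, 0, 6]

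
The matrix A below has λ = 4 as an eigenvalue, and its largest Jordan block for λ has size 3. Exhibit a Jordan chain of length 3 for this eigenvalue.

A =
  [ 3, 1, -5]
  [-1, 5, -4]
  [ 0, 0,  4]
A Jordan chain for λ = 4 of length 3:
v_1 = (1, 1, 0)ᵀ
v_2 = (-5, -4, 0)ᵀ
v_3 = (0, 0, 1)ᵀ

Let N = A − (4)·I. We want v_3 with N^3 v_3 = 0 but N^2 v_3 ≠ 0; then v_{j-1} := N · v_j for j = 3, …, 2.

Pick v_3 = (0, 0, 1)ᵀ.
Then v_2 = N · v_3 = (-5, -4, 0)ᵀ.
Then v_1 = N · v_2 = (1, 1, 0)ᵀ.

Sanity check: (A − (4)·I) v_1 = (0, 0, 0)ᵀ = 0. ✓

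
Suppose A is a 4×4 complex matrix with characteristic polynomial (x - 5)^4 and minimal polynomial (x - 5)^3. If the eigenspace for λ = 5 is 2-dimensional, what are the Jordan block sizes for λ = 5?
Block sizes for λ = 5: [3, 1]

Step 1 — from the characteristic polynomial, algebraic multiplicity of λ = 5 is 4. From dim ker(A − (5)·I) = 2, there are exactly 2 Jordan blocks for λ = 5.
Step 2 — from the minimal polynomial, the factor (x − 5)^3 tells us the largest block for λ = 5 has size 3.
Step 3 — with total size 4, 2 blocks, and largest block 3, the block sizes (in nonincreasing order) are [3, 1].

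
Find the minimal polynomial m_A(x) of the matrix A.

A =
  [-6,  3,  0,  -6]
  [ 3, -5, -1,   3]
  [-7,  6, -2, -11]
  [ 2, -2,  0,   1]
x^3 + 9*x^2 + 27*x + 27

The characteristic polynomial is χ_A(x) = (x + 3)^4, so the eigenvalues are known. The minimal polynomial is
  m_A(x) = Π_λ (x − λ)^{k_λ}
where k_λ is the size of the *largest* Jordan block for λ (equivalently, the smallest k with (A − λI)^k v = 0 for every generalised eigenvector v of λ).

  λ = -3: largest Jordan block has size 3, contributing (x + 3)^3

So m_A(x) = (x + 3)^3 = x^3 + 9*x^2 + 27*x + 27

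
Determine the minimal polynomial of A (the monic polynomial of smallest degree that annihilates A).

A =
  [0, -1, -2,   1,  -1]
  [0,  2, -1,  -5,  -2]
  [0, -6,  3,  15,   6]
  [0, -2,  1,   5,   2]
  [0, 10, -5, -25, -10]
x^3

The characteristic polynomial is χ_A(x) = x^5, so the eigenvalues are known. The minimal polynomial is
  m_A(x) = Π_λ (x − λ)^{k_λ}
where k_λ is the size of the *largest* Jordan block for λ (equivalently, the smallest k with (A − λI)^k v = 0 for every generalised eigenvector v of λ).

  λ = 0: largest Jordan block has size 3, contributing (x − 0)^3

So m_A(x) = x^3 = x^3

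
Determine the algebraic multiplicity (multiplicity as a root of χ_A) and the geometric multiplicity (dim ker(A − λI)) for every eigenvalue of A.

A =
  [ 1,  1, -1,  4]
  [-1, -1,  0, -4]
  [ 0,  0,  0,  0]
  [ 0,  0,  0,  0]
λ = 0: alg = 4, geom = 2

Step 1 — factor the characteristic polynomial to read off the algebraic multiplicities:
  χ_A(x) = x^4

Step 2 — compute geometric multiplicities via the rank-nullity identity g(λ) = n − rank(A − λI):
  rank(A − (0)·I) = 2, so dim ker(A − (0)·I) = n − 2 = 2

Summary:
  λ = 0: algebraic multiplicity = 4, geometric multiplicity = 2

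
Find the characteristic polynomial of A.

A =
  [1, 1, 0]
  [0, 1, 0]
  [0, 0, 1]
x^3 - 3*x^2 + 3*x - 1

Expanding det(x·I − A) (e.g. by cofactor expansion or by noting that A is similar to its Jordan form J, which has the same characteristic polynomial as A) gives
  χ_A(x) = x^3 - 3*x^2 + 3*x - 1
which factors as (x - 1)^3. The eigenvalues (with algebraic multiplicities) are λ = 1 with multiplicity 3.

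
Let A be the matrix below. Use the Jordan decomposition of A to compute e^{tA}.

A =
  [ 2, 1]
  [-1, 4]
e^{tA} =
  [-t*exp(3*t) + exp(3*t), t*exp(3*t)]
  [-t*exp(3*t), t*exp(3*t) + exp(3*t)]

Strategy: write A = P · J · P⁻¹ where J is a Jordan canonical form, so e^{tA} = P · e^{tJ} · P⁻¹, and e^{tJ} can be computed block-by-block.

A has Jordan form
J =
  [3, 1]
  [0, 3]
(up to reordering of blocks).

Per-block formulas:
  For a 2×2 Jordan block J_2(3): exp(t · J_2(3)) = e^(3t)·(I + t·N), where N is the 2×2 nilpotent shift.

After assembling e^{tJ} and conjugating by P, we get:

e^{tA} =
  [-t*exp(3*t) + exp(3*t), t*exp(3*t)]
  [-t*exp(3*t), t*exp(3*t) + exp(3*t)]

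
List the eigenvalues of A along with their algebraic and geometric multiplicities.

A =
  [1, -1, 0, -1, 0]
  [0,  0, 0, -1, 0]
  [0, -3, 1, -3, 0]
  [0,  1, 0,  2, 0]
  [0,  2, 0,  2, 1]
λ = 1: alg = 5, geom = 4

Step 1 — factor the characteristic polynomial to read off the algebraic multiplicities:
  χ_A(x) = (x - 1)^5

Step 2 — compute geometric multiplicities via the rank-nullity identity g(λ) = n − rank(A − λI):
  rank(A − (1)·I) = 1, so dim ker(A − (1)·I) = n − 1 = 4

Summary:
  λ = 1: algebraic multiplicity = 5, geometric multiplicity = 4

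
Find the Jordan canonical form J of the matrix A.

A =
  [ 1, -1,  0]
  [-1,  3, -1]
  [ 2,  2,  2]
J_3(2)

The characteristic polynomial is
  det(x·I − A) = x^3 - 6*x^2 + 12*x - 8 = (x - 2)^3

Eigenvalues and multiplicities (the geometric multiplicity of λ is n − rank(A − λI), which equals the number of Jordan blocks for λ):
  λ = 2: algebraic multiplicity = 3, geometric multiplicity = 1

Determining the block sizes for each eigenvalue:
  λ = 2: one block (gm = 1), so the single block has size am = 3 → block sizes [3]

Assembling the blocks gives a Jordan form
J =
  [2, 1, 0]
  [0, 2, 1]
  [0, 0, 2]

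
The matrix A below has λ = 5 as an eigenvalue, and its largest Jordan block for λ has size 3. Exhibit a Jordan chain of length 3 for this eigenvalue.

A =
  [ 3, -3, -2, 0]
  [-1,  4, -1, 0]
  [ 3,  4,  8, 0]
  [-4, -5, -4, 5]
A Jordan chain for λ = 5 of length 3:
v_1 = (1, 0, -1, 1)ᵀ
v_2 = (-2, -1, 3, -4)ᵀ
v_3 = (1, 0, 0, 0)ᵀ

Let N = A − (5)·I. We want v_3 with N^3 v_3 = 0 but N^2 v_3 ≠ 0; then v_{j-1} := N · v_j for j = 3, …, 2.

Pick v_3 = (1, 0, 0, 0)ᵀ.
Then v_2 = N · v_3 = (-2, -1, 3, -4)ᵀ.
Then v_1 = N · v_2 = (1, 0, -1, 1)ᵀ.

Sanity check: (A − (5)·I) v_1 = (0, 0, 0, 0)ᵀ = 0. ✓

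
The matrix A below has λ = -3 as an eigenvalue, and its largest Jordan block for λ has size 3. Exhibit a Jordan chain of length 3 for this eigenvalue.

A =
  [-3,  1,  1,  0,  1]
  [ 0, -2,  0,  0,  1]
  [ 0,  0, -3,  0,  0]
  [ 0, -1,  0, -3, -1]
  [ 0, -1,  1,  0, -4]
A Jordan chain for λ = -3 of length 3:
v_1 = (1, 1, 0, -1, -1)ᵀ
v_2 = (1, 0, 0, 0, 1)ᵀ
v_3 = (0, 0, 1, 0, 0)ᵀ

Let N = A − (-3)·I. We want v_3 with N^3 v_3 = 0 but N^2 v_3 ≠ 0; then v_{j-1} := N · v_j for j = 3, …, 2.

Pick v_3 = (0, 0, 1, 0, 0)ᵀ.
Then v_2 = N · v_3 = (1, 0, 0, 0, 1)ᵀ.
Then v_1 = N · v_2 = (1, 1, 0, -1, -1)ᵀ.

Sanity check: (A − (-3)·I) v_1 = (0, 0, 0, 0, 0)ᵀ = 0. ✓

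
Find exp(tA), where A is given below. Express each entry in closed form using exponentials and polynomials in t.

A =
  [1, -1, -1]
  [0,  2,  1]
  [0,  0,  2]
e^{tA} =
  [exp(t), -exp(2*t) + exp(t), -t*exp(2*t)]
  [0, exp(2*t), t*exp(2*t)]
  [0, 0, exp(2*t)]

Strategy: write A = P · J · P⁻¹ where J is a Jordan canonical form, so e^{tA} = P · e^{tJ} · P⁻¹, and e^{tJ} can be computed block-by-block.

A has Jordan form
J =
  [1, 0, 0]
  [0, 2, 1]
  [0, 0, 2]
(up to reordering of blocks).

Per-block formulas:
  For a 1×1 block at λ = 1: exp(t · [1]) = [e^(1t)].
  For a 2×2 Jordan block J_2(2): exp(t · J_2(2)) = e^(2t)·(I + t·N), where N is the 2×2 nilpotent shift.

After assembling e^{tJ} and conjugating by P, we get:

e^{tA} =
  [exp(t), -exp(2*t) + exp(t), -t*exp(2*t)]
  [0, exp(2*t), t*exp(2*t)]
  [0, 0, exp(2*t)]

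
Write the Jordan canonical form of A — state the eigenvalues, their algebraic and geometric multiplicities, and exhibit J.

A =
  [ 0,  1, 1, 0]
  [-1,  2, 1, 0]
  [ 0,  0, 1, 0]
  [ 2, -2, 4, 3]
J_2(1) ⊕ J_1(1) ⊕ J_1(3)

The characteristic polynomial is
  det(x·I − A) = x^4 - 6*x^3 + 12*x^2 - 10*x + 3 = (x - 3)*(x - 1)^3

Eigenvalues and multiplicities (the geometric multiplicity of λ is n − rank(A − λI), which equals the number of Jordan blocks for λ):
  λ = 1: algebraic multiplicity = 3, geometric multiplicity = 2
  λ = 3: algebraic multiplicity = 1, geometric multiplicity = 1

Determining the block sizes for each eigenvalue:
  λ = 1: 2 blocks summing to 3 forces exactly one block of size 2 and the rest size 1 → block sizes [2, 1]
  λ = 3: one block (gm = 1), so the single block has size am = 1 → block sizes [1]

Assembling the blocks gives a Jordan form
J =
  [1, 1, 0, 0]
  [0, 1, 0, 0]
  [0, 0, 1, 0]
  [0, 0, 0, 3]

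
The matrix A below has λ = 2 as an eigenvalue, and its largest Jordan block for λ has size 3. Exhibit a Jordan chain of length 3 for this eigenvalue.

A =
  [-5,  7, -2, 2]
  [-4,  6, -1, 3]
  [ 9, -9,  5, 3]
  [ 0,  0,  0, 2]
A Jordan chain for λ = 2 of length 3:
v_1 = (3, 3, 0, 0)ᵀ
v_2 = (-7, -4, 9, 0)ᵀ
v_3 = (1, 0, 0, 0)ᵀ

Let N = A − (2)·I. We want v_3 with N^3 v_3 = 0 but N^2 v_3 ≠ 0; then v_{j-1} := N · v_j for j = 3, …, 2.

Pick v_3 = (1, 0, 0, 0)ᵀ.
Then v_2 = N · v_3 = (-7, -4, 9, 0)ᵀ.
Then v_1 = N · v_2 = (3, 3, 0, 0)ᵀ.

Sanity check: (A − (2)·I) v_1 = (0, 0, 0, 0)ᵀ = 0. ✓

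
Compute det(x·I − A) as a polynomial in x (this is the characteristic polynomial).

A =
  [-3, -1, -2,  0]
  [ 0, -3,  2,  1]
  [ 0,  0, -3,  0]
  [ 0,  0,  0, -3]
x^4 + 12*x^3 + 54*x^2 + 108*x + 81

Expanding det(x·I − A) (e.g. by cofactor expansion or by noting that A is similar to its Jordan form J, which has the same characteristic polynomial as A) gives
  χ_A(x) = x^4 + 12*x^3 + 54*x^2 + 108*x + 81
which factors as (x + 3)^4. The eigenvalues (with algebraic multiplicities) are λ = -3 with multiplicity 4.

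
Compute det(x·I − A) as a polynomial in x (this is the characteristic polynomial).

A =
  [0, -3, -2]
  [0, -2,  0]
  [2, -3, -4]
x^3 + 6*x^2 + 12*x + 8

Expanding det(x·I − A) (e.g. by cofactor expansion or by noting that A is similar to its Jordan form J, which has the same characteristic polynomial as A) gives
  χ_A(x) = x^3 + 6*x^2 + 12*x + 8
which factors as (x + 2)^3. The eigenvalues (with algebraic multiplicities) are λ = -2 with multiplicity 3.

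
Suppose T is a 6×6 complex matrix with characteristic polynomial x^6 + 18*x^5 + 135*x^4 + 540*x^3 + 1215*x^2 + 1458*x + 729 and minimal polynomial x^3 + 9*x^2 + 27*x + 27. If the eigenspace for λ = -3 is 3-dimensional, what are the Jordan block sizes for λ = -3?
Block sizes for λ = -3: [3, 2, 1]

Step 1 — from the characteristic polynomial, algebraic multiplicity of λ = -3 is 6. From dim ker(T − (-3)·I) = 3, there are exactly 3 Jordan blocks for λ = -3.
Step 2 — from the minimal polynomial, the factor (x + 3)^3 tells us the largest block for λ = -3 has size 3.
Step 3 — with total size 6, 3 blocks, and largest block 3, the block sizes (in nonincreasing order) are [3, 2, 1].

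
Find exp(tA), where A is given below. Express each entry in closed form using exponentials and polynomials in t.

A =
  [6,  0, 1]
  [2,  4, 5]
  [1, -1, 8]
e^{tA} =
  [t^2*exp(6*t)/2 + exp(6*t), -t^2*exp(6*t)/2, t^2*exp(6*t) + t*exp(6*t)]
  [t^2*exp(6*t)/2 + 2*t*exp(6*t), -t^2*exp(6*t)/2 - 2*t*exp(6*t) + exp(6*t), t^2*exp(6*t) + 5*t*exp(6*t)]
  [t*exp(6*t), -t*exp(6*t), 2*t*exp(6*t) + exp(6*t)]

Strategy: write A = P · J · P⁻¹ where J is a Jordan canonical form, so e^{tA} = P · e^{tJ} · P⁻¹, and e^{tJ} can be computed block-by-block.

A has Jordan form
J =
  [6, 1, 0]
  [0, 6, 1]
  [0, 0, 6]
(up to reordering of blocks).

Per-block formulas:
  For a 3×3 Jordan block J_3(6): exp(t · J_3(6)) = e^(6t)·(I + t·N + (t^2/2)·N^2), where N is the 3×3 nilpotent shift.

After assembling e^{tJ} and conjugating by P, we get:

e^{tA} =
  [t^2*exp(6*t)/2 + exp(6*t), -t^2*exp(6*t)/2, t^2*exp(6*t) + t*exp(6*t)]
  [t^2*exp(6*t)/2 + 2*t*exp(6*t), -t^2*exp(6*t)/2 - 2*t*exp(6*t) + exp(6*t), t^2*exp(6*t) + 5*t*exp(6*t)]
  [t*exp(6*t), -t*exp(6*t), 2*t*exp(6*t) + exp(6*t)]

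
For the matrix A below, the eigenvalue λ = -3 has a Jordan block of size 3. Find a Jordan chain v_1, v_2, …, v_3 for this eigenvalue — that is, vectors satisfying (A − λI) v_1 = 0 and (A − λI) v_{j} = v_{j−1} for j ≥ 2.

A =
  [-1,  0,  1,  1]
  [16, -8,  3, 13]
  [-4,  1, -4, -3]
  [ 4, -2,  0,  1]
A Jordan chain for λ = -3 of length 3:
v_1 = (4, -8, 0, -8)ᵀ
v_2 = (2, 16, -4, 4)ᵀ
v_3 = (1, 0, 0, 0)ᵀ

Let N = A − (-3)·I. We want v_3 with N^3 v_3 = 0 but N^2 v_3 ≠ 0; then v_{j-1} := N · v_j for j = 3, …, 2.

Pick v_3 = (1, 0, 0, 0)ᵀ.
Then v_2 = N · v_3 = (2, 16, -4, 4)ᵀ.
Then v_1 = N · v_2 = (4, -8, 0, -8)ᵀ.

Sanity check: (A − (-3)·I) v_1 = (0, 0, 0, 0)ᵀ = 0. ✓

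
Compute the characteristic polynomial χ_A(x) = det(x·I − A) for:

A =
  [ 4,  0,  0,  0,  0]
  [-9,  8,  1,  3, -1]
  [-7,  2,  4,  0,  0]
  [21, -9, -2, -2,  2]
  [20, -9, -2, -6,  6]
x^5 - 20*x^4 + 160*x^3 - 640*x^2 + 1280*x - 1024

Expanding det(x·I − A) (e.g. by cofactor expansion or by noting that A is similar to its Jordan form J, which has the same characteristic polynomial as A) gives
  χ_A(x) = x^5 - 20*x^4 + 160*x^3 - 640*x^2 + 1280*x - 1024
which factors as (x - 4)^5. The eigenvalues (with algebraic multiplicities) are λ = 4 with multiplicity 5.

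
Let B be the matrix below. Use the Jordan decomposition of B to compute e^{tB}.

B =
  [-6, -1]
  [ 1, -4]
e^{tB} =
  [-t*exp(-5*t) + exp(-5*t), -t*exp(-5*t)]
  [t*exp(-5*t), t*exp(-5*t) + exp(-5*t)]

Strategy: write B = P · J · P⁻¹ where J is a Jordan canonical form, so e^{tB} = P · e^{tJ} · P⁻¹, and e^{tJ} can be computed block-by-block.

B has Jordan form
J =
  [-5,  1]
  [ 0, -5]
(up to reordering of blocks).

Per-block formulas:
  For a 2×2 Jordan block J_2(-5): exp(t · J_2(-5)) = e^(-5t)·(I + t·N), where N is the 2×2 nilpotent shift.

After assembling e^{tJ} and conjugating by P, we get:

e^{tB} =
  [-t*exp(-5*t) + exp(-5*t), -t*exp(-5*t)]
  [t*exp(-5*t), t*exp(-5*t) + exp(-5*t)]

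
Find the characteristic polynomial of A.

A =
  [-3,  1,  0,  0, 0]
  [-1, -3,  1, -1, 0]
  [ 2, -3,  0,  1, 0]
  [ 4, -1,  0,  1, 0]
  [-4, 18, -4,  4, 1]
x^5 + 4*x^4 + x^3 - 10*x^2 - 4*x + 8

Expanding det(x·I − A) (e.g. by cofactor expansion or by noting that A is similar to its Jordan form J, which has the same characteristic polynomial as A) gives
  χ_A(x) = x^5 + 4*x^4 + x^3 - 10*x^2 - 4*x + 8
which factors as (x - 1)^2*(x + 2)^3. The eigenvalues (with algebraic multiplicities) are λ = -2 with multiplicity 3, λ = 1 with multiplicity 2.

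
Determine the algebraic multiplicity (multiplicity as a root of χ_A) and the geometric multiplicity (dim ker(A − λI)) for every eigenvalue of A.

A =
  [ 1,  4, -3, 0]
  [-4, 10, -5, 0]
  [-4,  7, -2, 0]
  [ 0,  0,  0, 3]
λ = 3: alg = 4, geom = 2

Step 1 — factor the characteristic polynomial to read off the algebraic multiplicities:
  χ_A(x) = (x - 3)^4

Step 2 — compute geometric multiplicities via the rank-nullity identity g(λ) = n − rank(A − λI):
  rank(A − (3)·I) = 2, so dim ker(A − (3)·I) = n − 2 = 2

Summary:
  λ = 3: algebraic multiplicity = 4, geometric multiplicity = 2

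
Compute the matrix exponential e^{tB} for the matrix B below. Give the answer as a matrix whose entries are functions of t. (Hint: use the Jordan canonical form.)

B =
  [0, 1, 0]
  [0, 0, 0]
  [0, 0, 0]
e^{tB} =
  [1, t, 0]
  [0, 1, 0]
  [0, 0, 1]

Strategy: write B = P · J · P⁻¹ where J is a Jordan canonical form, so e^{tB} = P · e^{tJ} · P⁻¹, and e^{tJ} can be computed block-by-block.

B has Jordan form
J =
  [0, 1, 0]
  [0, 0, 0]
  [0, 0, 0]
(up to reordering of blocks).

Per-block formulas:
  For a 2×2 Jordan block J_2(0): exp(t · J_2(0)) = e^(0t)·(I + t·N), where N is the 2×2 nilpotent shift.
  For a 1×1 block at λ = 0: exp(t · [0]) = [e^(0t)].

After assembling e^{tJ} and conjugating by P, we get:

e^{tB} =
  [1, t, 0]
  [0, 1, 0]
  [0, 0, 1]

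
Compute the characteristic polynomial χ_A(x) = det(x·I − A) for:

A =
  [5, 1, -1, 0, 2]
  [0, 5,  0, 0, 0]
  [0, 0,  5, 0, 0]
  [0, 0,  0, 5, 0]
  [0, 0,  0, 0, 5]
x^5 - 25*x^4 + 250*x^3 - 1250*x^2 + 3125*x - 3125

Expanding det(x·I − A) (e.g. by cofactor expansion or by noting that A is similar to its Jordan form J, which has the same characteristic polynomial as A) gives
  χ_A(x) = x^5 - 25*x^4 + 250*x^3 - 1250*x^2 + 3125*x - 3125
which factors as (x - 5)^5. The eigenvalues (with algebraic multiplicities) are λ = 5 with multiplicity 5.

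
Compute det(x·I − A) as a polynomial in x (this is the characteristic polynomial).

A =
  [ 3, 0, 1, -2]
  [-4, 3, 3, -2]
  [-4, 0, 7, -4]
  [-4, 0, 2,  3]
x^4 - 16*x^3 + 94*x^2 - 240*x + 225

Expanding det(x·I − A) (e.g. by cofactor expansion or by noting that A is similar to its Jordan form J, which has the same characteristic polynomial as A) gives
  χ_A(x) = x^4 - 16*x^3 + 94*x^2 - 240*x + 225
which factors as (x - 5)^2*(x - 3)^2. The eigenvalues (with algebraic multiplicities) are λ = 3 with multiplicity 2, λ = 5 with multiplicity 2.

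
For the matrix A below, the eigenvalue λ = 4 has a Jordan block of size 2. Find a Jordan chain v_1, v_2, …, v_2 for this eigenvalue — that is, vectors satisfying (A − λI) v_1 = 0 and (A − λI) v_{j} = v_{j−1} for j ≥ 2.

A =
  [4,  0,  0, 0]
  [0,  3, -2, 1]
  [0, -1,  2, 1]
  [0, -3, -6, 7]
A Jordan chain for λ = 4 of length 2:
v_1 = (0, -1, -1, -3)ᵀ
v_2 = (0, 1, 0, 0)ᵀ

Let N = A − (4)·I. We want v_2 with N^2 v_2 = 0 but N^1 v_2 ≠ 0; then v_{j-1} := N · v_j for j = 2, …, 2.

Pick v_2 = (0, 1, 0, 0)ᵀ.
Then v_1 = N · v_2 = (0, -1, -1, -3)ᵀ.

Sanity check: (A − (4)·I) v_1 = (0, 0, 0, 0)ᵀ = 0. ✓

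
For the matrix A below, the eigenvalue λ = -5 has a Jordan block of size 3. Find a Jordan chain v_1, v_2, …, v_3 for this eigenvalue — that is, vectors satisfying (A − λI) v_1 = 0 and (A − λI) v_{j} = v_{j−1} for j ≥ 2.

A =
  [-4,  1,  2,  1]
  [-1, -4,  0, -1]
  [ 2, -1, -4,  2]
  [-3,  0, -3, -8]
A Jordan chain for λ = -5 of length 3:
v_1 = (1, 1, -1, 0)ᵀ
v_2 = (1, -1, 2, -3)ᵀ
v_3 = (1, 0, 0, 0)ᵀ

Let N = A − (-5)·I. We want v_3 with N^3 v_3 = 0 but N^2 v_3 ≠ 0; then v_{j-1} := N · v_j for j = 3, …, 2.

Pick v_3 = (1, 0, 0, 0)ᵀ.
Then v_2 = N · v_3 = (1, -1, 2, -3)ᵀ.
Then v_1 = N · v_2 = (1, 1, -1, 0)ᵀ.

Sanity check: (A − (-5)·I) v_1 = (0, 0, 0, 0)ᵀ = 0. ✓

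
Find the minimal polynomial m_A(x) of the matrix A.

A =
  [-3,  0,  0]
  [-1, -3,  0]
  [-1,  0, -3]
x^2 + 6*x + 9

The characteristic polynomial is χ_A(x) = (x + 3)^3, so the eigenvalues are known. The minimal polynomial is
  m_A(x) = Π_λ (x − λ)^{k_λ}
where k_λ is the size of the *largest* Jordan block for λ (equivalently, the smallest k with (A − λI)^k v = 0 for every generalised eigenvector v of λ).

  λ = -3: largest Jordan block has size 2, contributing (x + 3)^2

So m_A(x) = (x + 3)^2 = x^2 + 6*x + 9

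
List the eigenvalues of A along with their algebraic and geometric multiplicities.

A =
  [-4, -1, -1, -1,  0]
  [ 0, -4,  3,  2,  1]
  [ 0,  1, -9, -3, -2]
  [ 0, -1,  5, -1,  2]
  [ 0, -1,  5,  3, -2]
λ = -4: alg = 5, geom = 3

Step 1 — factor the characteristic polynomial to read off the algebraic multiplicities:
  χ_A(x) = (x + 4)^5

Step 2 — compute geometric multiplicities via the rank-nullity identity g(λ) = n − rank(A − λI):
  rank(A − (-4)·I) = 2, so dim ker(A − (-4)·I) = n − 2 = 3

Summary:
  λ = -4: algebraic multiplicity = 5, geometric multiplicity = 3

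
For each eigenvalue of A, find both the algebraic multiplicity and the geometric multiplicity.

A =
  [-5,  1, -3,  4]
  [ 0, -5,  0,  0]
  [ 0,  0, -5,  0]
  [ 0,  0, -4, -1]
λ = -5: alg = 3, geom = 2; λ = -1: alg = 1, geom = 1

Step 1 — factor the characteristic polynomial to read off the algebraic multiplicities:
  χ_A(x) = (x + 1)*(x + 5)^3

Step 2 — compute geometric multiplicities via the rank-nullity identity g(λ) = n − rank(A − λI):
  rank(A − (-5)·I) = 2, so dim ker(A − (-5)·I) = n − 2 = 2
  rank(A − (-1)·I) = 3, so dim ker(A − (-1)·I) = n − 3 = 1

Summary:
  λ = -5: algebraic multiplicity = 3, geometric multiplicity = 2
  λ = -1: algebraic multiplicity = 1, geometric multiplicity = 1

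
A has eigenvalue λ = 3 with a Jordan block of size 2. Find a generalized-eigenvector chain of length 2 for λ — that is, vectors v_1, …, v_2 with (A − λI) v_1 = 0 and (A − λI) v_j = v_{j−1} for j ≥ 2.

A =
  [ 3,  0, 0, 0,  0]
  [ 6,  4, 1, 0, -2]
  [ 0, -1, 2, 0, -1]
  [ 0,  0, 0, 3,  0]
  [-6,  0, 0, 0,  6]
A Jordan chain for λ = 3 of length 2:
v_1 = (0, 1, -1, 0, 0)ᵀ
v_2 = (0, 1, 0, 0, 0)ᵀ

Let N = A − (3)·I. We want v_2 with N^2 v_2 = 0 but N^1 v_2 ≠ 0; then v_{j-1} := N · v_j for j = 2, …, 2.

Pick v_2 = (0, 1, 0, 0, 0)ᵀ.
Then v_1 = N · v_2 = (0, 1, -1, 0, 0)ᵀ.

Sanity check: (A − (3)·I) v_1 = (0, 0, 0, 0, 0)ᵀ = 0. ✓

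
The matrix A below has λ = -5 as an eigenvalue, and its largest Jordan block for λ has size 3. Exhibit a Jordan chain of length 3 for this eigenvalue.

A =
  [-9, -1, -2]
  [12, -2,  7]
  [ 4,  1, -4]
A Jordan chain for λ = -5 of length 3:
v_1 = (-4, 16, 0)ᵀ
v_2 = (-4, 12, 4)ᵀ
v_3 = (1, 0, 0)ᵀ

Let N = A − (-5)·I. We want v_3 with N^3 v_3 = 0 but N^2 v_3 ≠ 0; then v_{j-1} := N · v_j for j = 3, …, 2.

Pick v_3 = (1, 0, 0)ᵀ.
Then v_2 = N · v_3 = (-4, 12, 4)ᵀ.
Then v_1 = N · v_2 = (-4, 16, 0)ᵀ.

Sanity check: (A − (-5)·I) v_1 = (0, 0, 0)ᵀ = 0. ✓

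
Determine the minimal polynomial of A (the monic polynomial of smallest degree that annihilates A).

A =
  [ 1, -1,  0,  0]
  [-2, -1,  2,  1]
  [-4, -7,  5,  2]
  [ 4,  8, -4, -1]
x^3 - 3*x^2 + 3*x - 1

The characteristic polynomial is χ_A(x) = (x - 1)^4, so the eigenvalues are known. The minimal polynomial is
  m_A(x) = Π_λ (x − λ)^{k_λ}
where k_λ is the size of the *largest* Jordan block for λ (equivalently, the smallest k with (A − λI)^k v = 0 for every generalised eigenvector v of λ).

  λ = 1: largest Jordan block has size 3, contributing (x − 1)^3

So m_A(x) = (x - 1)^3 = x^3 - 3*x^2 + 3*x - 1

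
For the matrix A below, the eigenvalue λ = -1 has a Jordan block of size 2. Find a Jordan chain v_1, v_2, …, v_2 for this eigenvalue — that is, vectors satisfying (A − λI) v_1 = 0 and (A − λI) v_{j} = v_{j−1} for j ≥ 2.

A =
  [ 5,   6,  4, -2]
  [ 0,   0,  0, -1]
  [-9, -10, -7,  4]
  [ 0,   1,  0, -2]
A Jordan chain for λ = -1 of length 2:
v_1 = (6, 0, -9, 0)ᵀ
v_2 = (1, 0, 0, 0)ᵀ

Let N = A − (-1)·I. We want v_2 with N^2 v_2 = 0 but N^1 v_2 ≠ 0; then v_{j-1} := N · v_j for j = 2, …, 2.

Pick v_2 = (1, 0, 0, 0)ᵀ.
Then v_1 = N · v_2 = (6, 0, -9, 0)ᵀ.

Sanity check: (A − (-1)·I) v_1 = (0, 0, 0, 0)ᵀ = 0. ✓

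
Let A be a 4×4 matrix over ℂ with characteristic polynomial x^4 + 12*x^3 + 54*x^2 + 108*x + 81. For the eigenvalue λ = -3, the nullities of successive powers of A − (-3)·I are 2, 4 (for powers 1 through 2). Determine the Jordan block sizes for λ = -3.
Block sizes for λ = -3: [2, 2]

From the dimensions of kernels of powers, the number of Jordan blocks of size at least j is d_j − d_{j−1} where d_j = dim ker(N^j) (with d_0 = 0). Computing the differences gives [2, 2].
The number of blocks of size exactly k is (#blocks of size ≥ k) − (#blocks of size ≥ k + 1), so the partition is: 2 block(s) of size 2.
In nonincreasing order the block sizes are [2, 2].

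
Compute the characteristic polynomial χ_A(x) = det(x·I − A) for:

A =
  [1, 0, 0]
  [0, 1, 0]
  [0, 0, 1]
x^3 - 3*x^2 + 3*x - 1

Expanding det(x·I − A) (e.g. by cofactor expansion or by noting that A is similar to its Jordan form J, which has the same characteristic polynomial as A) gives
  χ_A(x) = x^3 - 3*x^2 + 3*x - 1
which factors as (x - 1)^3. The eigenvalues (with algebraic multiplicities) are λ = 1 with multiplicity 3.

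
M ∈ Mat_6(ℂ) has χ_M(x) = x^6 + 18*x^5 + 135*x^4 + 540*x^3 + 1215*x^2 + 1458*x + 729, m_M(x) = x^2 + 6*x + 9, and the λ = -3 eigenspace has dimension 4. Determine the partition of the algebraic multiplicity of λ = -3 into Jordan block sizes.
Block sizes for λ = -3: [2, 2, 1, 1]

Step 1 — from the characteristic polynomial, algebraic multiplicity of λ = -3 is 6. From dim ker(M − (-3)·I) = 4, there are exactly 4 Jordan blocks for λ = -3.
Step 2 — from the minimal polynomial, the factor (x + 3)^2 tells us the largest block for λ = -3 has size 2.
Step 3 — with total size 6, 4 blocks, and largest block 2, the block sizes (in nonincreasing order) are [2, 2, 1, 1].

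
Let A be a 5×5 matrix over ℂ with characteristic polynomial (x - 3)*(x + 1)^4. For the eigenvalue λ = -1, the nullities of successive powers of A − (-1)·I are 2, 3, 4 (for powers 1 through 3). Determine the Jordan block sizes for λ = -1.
Block sizes for λ = -1: [3, 1]

From the dimensions of kernels of powers, the number of Jordan blocks of size at least j is d_j − d_{j−1} where d_j = dim ker(N^j) (with d_0 = 0). Computing the differences gives [2, 1, 1].
The number of blocks of size exactly k is (#blocks of size ≥ k) − (#blocks of size ≥ k + 1), so the partition is: 1 block(s) of size 1, 1 block(s) of size 3.
In nonincreasing order the block sizes are [3, 1].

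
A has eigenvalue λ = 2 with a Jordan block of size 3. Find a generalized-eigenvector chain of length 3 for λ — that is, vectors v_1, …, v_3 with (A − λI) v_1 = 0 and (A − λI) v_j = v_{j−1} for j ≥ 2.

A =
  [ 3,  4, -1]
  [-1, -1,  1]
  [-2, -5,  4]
A Jordan chain for λ = 2 of length 3:
v_1 = (-1, 0, -1)ᵀ
v_2 = (1, -1, -2)ᵀ
v_3 = (1, 0, 0)ᵀ

Let N = A − (2)·I. We want v_3 with N^3 v_3 = 0 but N^2 v_3 ≠ 0; then v_{j-1} := N · v_j for j = 3, …, 2.

Pick v_3 = (1, 0, 0)ᵀ.
Then v_2 = N · v_3 = (1, -1, -2)ᵀ.
Then v_1 = N · v_2 = (-1, 0, -1)ᵀ.

Sanity check: (A − (2)·I) v_1 = (0, 0, 0)ᵀ = 0. ✓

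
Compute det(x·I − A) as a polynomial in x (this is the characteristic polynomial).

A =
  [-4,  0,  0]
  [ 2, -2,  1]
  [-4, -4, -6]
x^3 + 12*x^2 + 48*x + 64

Expanding det(x·I − A) (e.g. by cofactor expansion or by noting that A is similar to its Jordan form J, which has the same characteristic polynomial as A) gives
  χ_A(x) = x^3 + 12*x^2 + 48*x + 64
which factors as (x + 4)^3. The eigenvalues (with algebraic multiplicities) are λ = -4 with multiplicity 3.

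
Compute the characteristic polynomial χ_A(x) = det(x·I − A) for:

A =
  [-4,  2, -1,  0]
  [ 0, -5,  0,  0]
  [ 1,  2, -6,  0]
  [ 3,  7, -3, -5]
x^4 + 20*x^3 + 150*x^2 + 500*x + 625

Expanding det(x·I − A) (e.g. by cofactor expansion or by noting that A is similar to its Jordan form J, which has the same characteristic polynomial as A) gives
  χ_A(x) = x^4 + 20*x^3 + 150*x^2 + 500*x + 625
which factors as (x + 5)^4. The eigenvalues (with algebraic multiplicities) are λ = -5 with multiplicity 4.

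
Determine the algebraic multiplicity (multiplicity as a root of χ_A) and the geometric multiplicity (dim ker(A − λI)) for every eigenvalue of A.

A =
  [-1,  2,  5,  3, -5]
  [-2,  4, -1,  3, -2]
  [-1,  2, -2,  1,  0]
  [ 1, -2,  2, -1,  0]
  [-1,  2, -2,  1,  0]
λ = 0: alg = 5, geom = 2

Step 1 — factor the characteristic polynomial to read off the algebraic multiplicities:
  χ_A(x) = x^5

Step 2 — compute geometric multiplicities via the rank-nullity identity g(λ) = n − rank(A − λI):
  rank(A − (0)·I) = 3, so dim ker(A − (0)·I) = n − 3 = 2

Summary:
  λ = 0: algebraic multiplicity = 5, geometric multiplicity = 2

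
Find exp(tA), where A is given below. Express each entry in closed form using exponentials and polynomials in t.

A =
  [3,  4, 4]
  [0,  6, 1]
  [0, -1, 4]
e^{tA} =
  [exp(3*t), 2*exp(5*t) - 2*exp(3*t), 2*exp(5*t) - 2*exp(3*t)]
  [0, t*exp(5*t) + exp(5*t), t*exp(5*t)]
  [0, -t*exp(5*t), -t*exp(5*t) + exp(5*t)]

Strategy: write A = P · J · P⁻¹ where J is a Jordan canonical form, so e^{tA} = P · e^{tJ} · P⁻¹, and e^{tJ} can be computed block-by-block.

A has Jordan form
J =
  [3, 0, 0]
  [0, 5, 1]
  [0, 0, 5]
(up to reordering of blocks).

Per-block formulas:
  For a 1×1 block at λ = 3: exp(t · [3]) = [e^(3t)].
  For a 2×2 Jordan block J_2(5): exp(t · J_2(5)) = e^(5t)·(I + t·N), where N is the 2×2 nilpotent shift.

After assembling e^{tJ} and conjugating by P, we get:

e^{tA} =
  [exp(3*t), 2*exp(5*t) - 2*exp(3*t), 2*exp(5*t) - 2*exp(3*t)]
  [0, t*exp(5*t) + exp(5*t), t*exp(5*t)]
  [0, -t*exp(5*t), -t*exp(5*t) + exp(5*t)]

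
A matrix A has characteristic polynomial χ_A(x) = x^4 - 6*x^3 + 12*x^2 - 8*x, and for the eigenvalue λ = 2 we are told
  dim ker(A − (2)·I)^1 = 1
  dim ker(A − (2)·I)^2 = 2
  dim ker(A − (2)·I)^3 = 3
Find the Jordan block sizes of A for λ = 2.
Block sizes for λ = 2: [3]

From the dimensions of kernels of powers, the number of Jordan blocks of size at least j is d_j − d_{j−1} where d_j = dim ker(N^j) (with d_0 = 0). Computing the differences gives [1, 1, 1].
The number of blocks of size exactly k is (#blocks of size ≥ k) − (#blocks of size ≥ k + 1), so the partition is: 1 block(s) of size 3.
In nonincreasing order the block sizes are [3].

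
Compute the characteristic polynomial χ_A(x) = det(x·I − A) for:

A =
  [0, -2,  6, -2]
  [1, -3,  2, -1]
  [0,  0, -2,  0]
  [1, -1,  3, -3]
x^4 + 8*x^3 + 24*x^2 + 32*x + 16

Expanding det(x·I − A) (e.g. by cofactor expansion or by noting that A is similar to its Jordan form J, which has the same characteristic polynomial as A) gives
  χ_A(x) = x^4 + 8*x^3 + 24*x^2 + 32*x + 16
which factors as (x + 2)^4. The eigenvalues (with algebraic multiplicities) are λ = -2 with multiplicity 4.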